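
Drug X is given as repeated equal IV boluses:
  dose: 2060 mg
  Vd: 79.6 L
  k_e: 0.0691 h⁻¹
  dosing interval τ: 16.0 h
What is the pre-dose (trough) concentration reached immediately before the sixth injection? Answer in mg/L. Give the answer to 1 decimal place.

C₀ per dose = Dose / Vd = 2060 / 79.6 = 25.88 mg/L
Fraction remaining after one interval: r = e^(−kτ) = e^(−0.06910 × 16.0) = 0.3310
Before dose 6, 5 doses have been given (aged 1τ, 2τ, 3τ, 4τ, 5τ).
C_trough = C₀ × (r + r² + … + r^5) = C₀ × r(1−r^5)/(1−r)
        = 25.88 × 0.3310 × (1 − 0.003973) / (1 − 0.3310) = 12.75 mg/L

12.8 mg/L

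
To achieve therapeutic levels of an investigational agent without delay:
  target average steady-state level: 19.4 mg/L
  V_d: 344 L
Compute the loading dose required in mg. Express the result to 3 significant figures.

6670 mg

LD = Css × Vd = 19.4 × 344 = 6674 mg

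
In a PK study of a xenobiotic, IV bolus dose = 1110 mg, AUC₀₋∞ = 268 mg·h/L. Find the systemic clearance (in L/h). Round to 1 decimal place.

CL = Dose / AUC = 1110 / 268 = 4.142 L/h

4.1 L/h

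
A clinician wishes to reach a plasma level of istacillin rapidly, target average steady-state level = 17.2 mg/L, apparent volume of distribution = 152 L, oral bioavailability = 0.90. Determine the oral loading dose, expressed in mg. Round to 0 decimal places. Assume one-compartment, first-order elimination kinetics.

LD = Css × Vd / F = 17.2 × 152 / 0.90 = 2905 mg

2905 mg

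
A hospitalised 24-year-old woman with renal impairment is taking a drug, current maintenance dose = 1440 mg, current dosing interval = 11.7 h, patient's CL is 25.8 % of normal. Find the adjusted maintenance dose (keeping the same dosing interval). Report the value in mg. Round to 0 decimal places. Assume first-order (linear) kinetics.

To keep the same average steady-state level, dosing rate must scale with clearance.
CL ratio = 25.8 / 100 = 0.2580
New dose (same interval) = 1440 × 0.2580 = 371.5 mg

372 mg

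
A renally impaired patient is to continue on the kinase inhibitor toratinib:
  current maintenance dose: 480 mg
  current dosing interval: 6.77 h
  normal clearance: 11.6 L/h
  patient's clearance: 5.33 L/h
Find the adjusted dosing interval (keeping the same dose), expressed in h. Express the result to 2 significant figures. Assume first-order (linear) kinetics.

15 h

To keep the same average steady-state level, dosing rate must scale with clearance.
CL ratio = 5.33 / 11.6 = 0.4595
New interval (same dose) = 6.77 / 0.4595 = 14.73 h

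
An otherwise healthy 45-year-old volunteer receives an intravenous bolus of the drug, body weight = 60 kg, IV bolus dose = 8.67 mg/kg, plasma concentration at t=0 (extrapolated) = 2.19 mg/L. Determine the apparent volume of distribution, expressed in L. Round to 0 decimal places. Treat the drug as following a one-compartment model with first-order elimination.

238 L

Dose = 8.67 × 60 = 520.2 mg
Vd = Dose / C₀ = 520.2 / 2.19 = 237.5 L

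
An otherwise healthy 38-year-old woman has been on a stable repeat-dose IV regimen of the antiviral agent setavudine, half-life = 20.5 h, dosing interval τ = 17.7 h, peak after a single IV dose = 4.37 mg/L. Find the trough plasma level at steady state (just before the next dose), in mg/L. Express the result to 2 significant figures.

k = ln2 / t½ = 0.693147 / 20.5 = 0.03381 h⁻¹
e^(−kτ) = e^(−0.03381 × 17.7) = 0.5497
Accumulation ratio R = 1 / (1 − e^(−kτ)) = 1 / (1 − 0.5497) = 2.221
Steady-state trough = C₀ × R × e^(−kτ) = 4.37 × 2.221 × 0.5497 = 5.335 mg/L

5.3 mg/L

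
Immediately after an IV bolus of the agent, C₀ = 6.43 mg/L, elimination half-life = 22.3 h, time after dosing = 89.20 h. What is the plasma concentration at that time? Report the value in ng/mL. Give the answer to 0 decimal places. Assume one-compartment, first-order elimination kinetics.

k = ln2 / t½ = 0.693147 / 22.3 = 0.03108 h⁻¹
t / t½ = 89.20 / 22.3 = 4 half-lives
C = C₀ × (1/2)^4 = 6.430 × 0.06250 = 0.4019 mg/L
Convert: 0.4019 mg/L × 1000 = 401.9 ng/mL

402 ng/mL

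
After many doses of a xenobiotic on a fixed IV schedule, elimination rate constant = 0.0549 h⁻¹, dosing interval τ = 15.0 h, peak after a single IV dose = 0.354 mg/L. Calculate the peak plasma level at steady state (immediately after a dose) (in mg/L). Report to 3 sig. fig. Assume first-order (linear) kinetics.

0.631 mg/L

e^(−kτ) = e^(−0.05490 × 15.0) = 0.4389
Accumulation ratio R = 1 / (1 − e^(−kτ)) = 1 / (1 − 0.4389) = 1.782
Steady-state peak = C₀ × R = 0.354 × 1.782 = 0.6308 mg/L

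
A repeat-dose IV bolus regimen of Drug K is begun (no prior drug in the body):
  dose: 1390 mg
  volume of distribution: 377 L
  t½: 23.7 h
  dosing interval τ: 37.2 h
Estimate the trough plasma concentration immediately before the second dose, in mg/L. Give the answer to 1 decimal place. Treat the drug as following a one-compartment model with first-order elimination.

1.2 mg/L

C₀ per dose = Dose / Vd = 1390 / 377 = 3.687 mg/L
k = ln2 / t½ = 0.693147 / 23.7 = 0.02925 h⁻¹
Fraction remaining after one interval: r = e^(−kτ) = e^(−0.02925 × 37.2) = 0.3369
Before dose 2, 1 dose has been given (aged 1τ).
C_trough = C₀ × r = 3.687 × 0.3369 = 1.242 mg/L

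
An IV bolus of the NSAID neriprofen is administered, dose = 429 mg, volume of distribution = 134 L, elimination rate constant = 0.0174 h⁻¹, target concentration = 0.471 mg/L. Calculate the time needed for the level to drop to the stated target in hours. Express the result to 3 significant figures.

C₀ = Dose / Vd = 429.0 / 134 = 3.201 mg/L
t = ln(C₀ / C) / k = ln(3.201 / 0.471) / 0.01740
  = ln(6.796) / 0.01740 = 1.916 / 0.01740 = 110.1 h

110 h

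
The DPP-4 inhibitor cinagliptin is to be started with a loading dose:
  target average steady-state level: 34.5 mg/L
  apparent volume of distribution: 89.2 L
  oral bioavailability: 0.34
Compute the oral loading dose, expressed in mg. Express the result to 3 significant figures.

9050 mg

LD = Css × Vd / F = 34.5 × 89.2 / 0.34 = 9051 mg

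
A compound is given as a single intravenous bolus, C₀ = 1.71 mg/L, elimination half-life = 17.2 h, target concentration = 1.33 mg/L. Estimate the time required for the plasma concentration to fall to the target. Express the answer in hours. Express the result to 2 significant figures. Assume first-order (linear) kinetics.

k = ln2 / t½ = 0.693147 / 17.2 = 0.04030 h⁻¹
t = ln(C₀ / C) / k = ln(1.710 / 1.33) / 0.04030
  = ln(1.286) / 0.04030 = 0.2515 / 0.04030 = 6.241 h

6.2 h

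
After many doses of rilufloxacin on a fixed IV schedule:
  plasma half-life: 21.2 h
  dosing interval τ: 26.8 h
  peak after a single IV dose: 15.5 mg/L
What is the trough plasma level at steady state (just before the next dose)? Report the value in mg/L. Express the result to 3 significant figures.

k = ln2 / t½ = 0.693147 / 21.2 = 0.03270 h⁻¹
e^(−kτ) = e^(−0.03270 × 26.8) = 0.4163
Accumulation ratio R = 1 / (1 − e^(−kτ)) = 1 / (1 − 0.4163) = 1.713
Steady-state trough = C₀ × R × e^(−kτ) = 15.5 × 1.713 × 0.4163 = 11.05 mg/L

11.1 mg/L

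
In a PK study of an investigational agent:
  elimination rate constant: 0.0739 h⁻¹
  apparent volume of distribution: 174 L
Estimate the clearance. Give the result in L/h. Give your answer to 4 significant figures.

12.86 L/h

CL = k × Vd = 0.0739 × 174 = 12.86 L/h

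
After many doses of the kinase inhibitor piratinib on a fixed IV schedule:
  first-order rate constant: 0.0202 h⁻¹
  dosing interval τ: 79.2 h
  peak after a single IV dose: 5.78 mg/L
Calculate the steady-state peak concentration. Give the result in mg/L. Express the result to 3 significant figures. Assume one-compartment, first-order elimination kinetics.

7.24 mg/L

e^(−kτ) = e^(−0.02020 × 79.2) = 0.2019
Accumulation ratio R = 1 / (1 − e^(−kτ)) = 1 / (1 − 0.2019) = 1.253
Steady-state peak = C₀ × R = 5.78 × 1.253 = 7.242 mg/L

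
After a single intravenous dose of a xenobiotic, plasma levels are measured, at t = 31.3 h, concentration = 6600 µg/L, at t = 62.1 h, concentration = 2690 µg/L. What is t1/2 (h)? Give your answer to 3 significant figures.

k = ln(C₁/C₂) / (t₂ − t₁) = ln(6600/2690) / (62.1 − 31.3)
  = 0.8975 / 30.80 = 0.02914 h⁻¹
t½ = ln2 / k = 0.693147 / 0.02914 = 23.79 h

23.8 h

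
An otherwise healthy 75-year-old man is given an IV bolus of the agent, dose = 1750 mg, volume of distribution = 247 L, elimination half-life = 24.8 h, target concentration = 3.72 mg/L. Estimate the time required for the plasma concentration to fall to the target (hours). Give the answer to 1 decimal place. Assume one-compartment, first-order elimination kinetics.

23.1 h

C₀ = Dose / Vd = 1750 / 247 = 7.085 mg/L
k = ln2 / t½ = 0.693147 / 24.8 = 0.02795 h⁻¹
t = ln(C₀ / C) / k = ln(7.085 / 3.72) / 0.02795
  = ln(1.905) / 0.02795 = 0.6445 / 0.02795 = 23.06 h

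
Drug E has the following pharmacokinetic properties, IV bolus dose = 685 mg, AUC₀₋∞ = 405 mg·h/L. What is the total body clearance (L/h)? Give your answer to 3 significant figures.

1.69 L/h

CL = Dose / AUC = 685 / 405 = 1.691 L/h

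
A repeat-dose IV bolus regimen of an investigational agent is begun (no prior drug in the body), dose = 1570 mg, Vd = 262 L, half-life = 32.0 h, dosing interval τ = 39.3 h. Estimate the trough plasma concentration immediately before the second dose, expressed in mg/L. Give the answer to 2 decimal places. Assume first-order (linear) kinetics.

C₀ per dose = Dose / Vd = 1570 / 262 = 5.992 mg/L
k = ln2 / t½ = 0.693147 / 32.0 = 0.02166 h⁻¹
Fraction remaining after one interval: r = e^(−kτ) = e^(−0.02166 × 39.3) = 0.4269
Before dose 2, 1 dose has been given (aged 1τ).
C_trough = C₀ × r = 5.992 × 0.4269 = 2.558 mg/L

2.56 mg/L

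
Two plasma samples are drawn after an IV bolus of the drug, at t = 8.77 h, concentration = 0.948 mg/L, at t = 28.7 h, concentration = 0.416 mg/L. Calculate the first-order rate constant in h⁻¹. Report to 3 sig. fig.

0.0413 h⁻¹

k = ln(C₁/C₂) / (t₂ − t₁) = ln(0.948/0.416) / (28.7 − 8.77)
  = 0.8237 / 19.93 = 0.04133 h⁻¹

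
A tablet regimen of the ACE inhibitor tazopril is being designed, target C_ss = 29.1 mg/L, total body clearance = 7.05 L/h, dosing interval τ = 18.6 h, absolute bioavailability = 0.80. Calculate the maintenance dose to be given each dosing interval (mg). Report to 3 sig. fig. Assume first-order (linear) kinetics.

4770 mg

At steady state, F × (Dose/τ) = Css × CL.
Dose = Css × CL × τ / F = 29.1 × 7.050 × 18.6 / 0.80 = 4770 mg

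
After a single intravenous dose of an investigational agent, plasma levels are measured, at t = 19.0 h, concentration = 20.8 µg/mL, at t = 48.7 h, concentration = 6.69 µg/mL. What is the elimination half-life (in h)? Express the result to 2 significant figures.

k = ln(C₁/C₂) / (t₂ − t₁) = ln(20.8/6.69) / (48.7 − 19.0)
  = 1.134 / 29.70 = 0.03818 h⁻¹
t½ = ln2 / k = 0.693147 / 0.03818 = 18.15 h

18 h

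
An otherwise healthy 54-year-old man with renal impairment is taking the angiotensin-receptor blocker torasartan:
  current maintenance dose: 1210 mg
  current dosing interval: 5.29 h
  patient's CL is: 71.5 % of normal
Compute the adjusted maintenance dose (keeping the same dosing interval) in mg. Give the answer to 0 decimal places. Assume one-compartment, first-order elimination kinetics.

865 mg

To keep the same average steady-state level, dosing rate must scale with clearance.
CL ratio = 71.5 / 100 = 0.7150
New dose (same interval) = 1210 × 0.7150 = 865.2 mg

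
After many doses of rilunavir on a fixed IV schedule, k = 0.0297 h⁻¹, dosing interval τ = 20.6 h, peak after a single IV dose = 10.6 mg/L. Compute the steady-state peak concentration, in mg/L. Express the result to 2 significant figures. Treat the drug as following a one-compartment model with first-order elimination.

23 mg/L

e^(−kτ) = e^(−0.02970 × 20.6) = 0.5424
Accumulation ratio R = 1 / (1 − e^(−kτ)) = 1 / (1 − 0.5424) = 2.185
Steady-state peak = C₀ × R = 10.6 × 2.185 = 23.16 mg/L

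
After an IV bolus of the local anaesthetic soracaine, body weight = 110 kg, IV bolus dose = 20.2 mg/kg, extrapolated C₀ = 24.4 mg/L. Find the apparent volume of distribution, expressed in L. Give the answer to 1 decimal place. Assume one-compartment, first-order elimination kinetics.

91.1 L

Dose = 20.2 × 110 = 2222 mg
Vd = Dose / C₀ = 2222 / 24.4 = 91.07 L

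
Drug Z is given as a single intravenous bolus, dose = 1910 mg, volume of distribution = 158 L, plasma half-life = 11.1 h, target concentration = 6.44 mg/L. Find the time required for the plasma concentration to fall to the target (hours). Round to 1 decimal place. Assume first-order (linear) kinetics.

C₀ = Dose / Vd = 1910 / 158 = 12.09 mg/L
k = ln2 / t½ = 0.693147 / 11.1 = 0.06245 h⁻¹
t = ln(C₀ / C) / k = ln(12.09 / 6.44) / 0.06245
  = ln(1.877) / 0.06245 = 0.6297 / 0.06245 = 10.08 h

10.1 h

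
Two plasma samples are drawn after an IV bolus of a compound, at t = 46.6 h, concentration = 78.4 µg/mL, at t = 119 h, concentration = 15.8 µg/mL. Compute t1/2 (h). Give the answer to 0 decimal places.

k = ln(C₁/C₂) / (t₂ − t₁) = ln(78.4/15.8) / (119 − 46.6)
  = 1.602 / 72.40 = 0.02213 h⁻¹
t½ = ln2 / k = 0.693147 / 0.02213 = 31.32 h

31 h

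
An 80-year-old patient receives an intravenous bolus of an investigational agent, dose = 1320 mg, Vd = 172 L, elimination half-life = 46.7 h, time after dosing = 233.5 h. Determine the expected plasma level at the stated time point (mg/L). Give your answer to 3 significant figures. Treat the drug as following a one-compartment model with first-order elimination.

C₀ = Dose / Vd = 1320 / 172 = 7.674 mg/L
k = ln2 / t½ = 0.693147 / 46.7 = 0.01484 h⁻¹
t / t½ = 233.5 / 46.7 = 5 half-lives
C = C₀ × (1/2)^5 = 7.674 × 0.03125 = 0.2398 mg/L

0.240 mg/L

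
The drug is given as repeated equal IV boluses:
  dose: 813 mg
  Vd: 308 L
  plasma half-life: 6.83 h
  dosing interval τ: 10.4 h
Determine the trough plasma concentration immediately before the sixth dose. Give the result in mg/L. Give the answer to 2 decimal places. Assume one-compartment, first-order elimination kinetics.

1.40 mg/L

C₀ per dose = Dose / Vd = 813 / 308 = 2.640 mg/L
k = ln2 / t½ = 0.693147 / 6.83 = 0.1015 h⁻¹
Fraction remaining after one interval: r = e^(−kτ) = e^(−0.1015 × 10.4) = 0.3480
Before dose 6, 5 doses have been given (aged 1τ, 2τ, 3τ, 4τ, 5τ).
C_trough = C₀ × (r + r² + … + r^5) = C₀ × r(1−r^5)/(1−r)
        = 2.640 × 0.3480 × (1 − 0.005104) / (1 − 0.3480) = 1.402 mg/L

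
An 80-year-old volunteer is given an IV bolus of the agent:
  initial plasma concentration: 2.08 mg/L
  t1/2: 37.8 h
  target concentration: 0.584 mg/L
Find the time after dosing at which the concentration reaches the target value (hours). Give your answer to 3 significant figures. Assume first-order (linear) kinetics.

k = ln2 / t½ = 0.693147 / 37.8 = 0.01834 h⁻¹
t = ln(C₀ / C) / k = ln(2.080 / 0.584) / 0.01834
  = ln(3.562) / 0.01834 = 1.270 / 0.01834 = 69.25 h

69.3 h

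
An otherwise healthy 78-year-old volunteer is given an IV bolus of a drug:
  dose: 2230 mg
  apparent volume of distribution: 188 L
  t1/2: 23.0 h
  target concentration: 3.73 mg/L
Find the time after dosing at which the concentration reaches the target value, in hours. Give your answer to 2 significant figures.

C₀ = Dose / Vd = 2230 / 188 = 11.86 mg/L
k = ln2 / t½ = 0.693147 / 23.0 = 0.03014 h⁻¹
t = ln(C₀ / C) / k = ln(11.86 / 3.73) / 0.03014
  = ln(3.180) / 0.03014 = 1.157 / 0.03014 = 38.39 h

38 h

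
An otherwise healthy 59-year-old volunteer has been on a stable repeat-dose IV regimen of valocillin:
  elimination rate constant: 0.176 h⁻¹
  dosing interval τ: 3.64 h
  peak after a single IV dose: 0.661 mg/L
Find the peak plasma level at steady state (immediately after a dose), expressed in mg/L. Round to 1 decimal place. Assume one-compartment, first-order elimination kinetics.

e^(−kτ) = e^(−0.1760 × 3.64) = 0.5270
Accumulation ratio R = 1 / (1 − e^(−kτ)) = 1 / (1 − 0.5270) = 2.114
Steady-state peak = C₀ × R = 0.661 × 2.114 = 1.397 mg/L

1.4 mg/L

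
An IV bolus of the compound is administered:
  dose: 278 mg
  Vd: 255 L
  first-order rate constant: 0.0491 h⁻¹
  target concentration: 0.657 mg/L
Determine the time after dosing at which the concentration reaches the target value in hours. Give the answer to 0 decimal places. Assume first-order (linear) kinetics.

10 h

C₀ = Dose / Vd = 278.0 / 255 = 1.090 mg/L
t = ln(C₀ / C) / k = ln(1.090 / 0.657) / 0.04910
  = ln(1.659) / 0.04910 = 0.5062 / 0.04910 = 10.31 h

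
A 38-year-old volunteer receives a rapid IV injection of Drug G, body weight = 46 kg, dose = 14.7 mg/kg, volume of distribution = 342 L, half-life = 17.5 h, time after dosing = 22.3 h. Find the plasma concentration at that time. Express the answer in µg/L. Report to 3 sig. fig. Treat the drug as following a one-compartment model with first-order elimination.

817 µg/L

Total dose = 14.7 × 46 = 676.2 mg
C₀ = Dose / Vd = 676.2 / 342 = 1.977 mg/L
k = ln2 / t½ = 0.693147 / 17.5 = 0.03961 h⁻¹
C = C₀ · e^(−k·t) = 1.977 × e^(−0.03961 × 22.3)
  = 1.977 × 0.4134 = 0.8173 mg/L
Convert: 0.8173 mg/L × 1000 = 817.3 µg/L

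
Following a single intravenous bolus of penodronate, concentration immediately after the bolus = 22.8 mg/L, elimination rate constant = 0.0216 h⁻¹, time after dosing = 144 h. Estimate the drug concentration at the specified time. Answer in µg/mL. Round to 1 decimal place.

1.0 µg/mL

C = C₀ · e^(−k·t) = 22.80 × e^(−0.02160 × 144)
  = 22.80 × 0.04458 = 1.016 mg/L
(1.016 mg/L = 1.016 µg/mL)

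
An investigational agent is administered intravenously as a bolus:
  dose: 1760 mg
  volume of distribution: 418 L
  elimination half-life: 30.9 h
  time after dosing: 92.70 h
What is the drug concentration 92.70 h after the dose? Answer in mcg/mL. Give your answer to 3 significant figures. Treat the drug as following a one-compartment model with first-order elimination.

C₀ = Dose / Vd = 1760 / 418 = 4.211 mg/L
k = ln2 / t½ = 0.693147 / 30.9 = 0.02243 h⁻¹
t / t½ = 92.70 / 30.9 = 3 half-lives
C = C₀ × (1/2)^3 = 4.211 × 0.1250 = 0.5264 mg/L
(0.5264 mg/L = 0.5264 mcg/mL)

0.526 mcg/mL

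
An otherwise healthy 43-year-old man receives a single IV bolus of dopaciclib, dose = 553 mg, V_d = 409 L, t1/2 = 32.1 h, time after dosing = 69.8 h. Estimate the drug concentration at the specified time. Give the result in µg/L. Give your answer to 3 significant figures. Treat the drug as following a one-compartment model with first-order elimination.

C₀ = Dose / Vd = 553.0 / 409 = 1.352 mg/L
k = ln2 / t½ = 0.693147 / 32.1 = 0.02159 h⁻¹
C = C₀ · e^(−k·t) = 1.352 × e^(−0.02159 × 69.8)
  = 1.352 × 0.2216 = 0.2996 mg/L
Convert: 0.2996 mg/L × 1000 = 299.6 µg/L

300 µg/L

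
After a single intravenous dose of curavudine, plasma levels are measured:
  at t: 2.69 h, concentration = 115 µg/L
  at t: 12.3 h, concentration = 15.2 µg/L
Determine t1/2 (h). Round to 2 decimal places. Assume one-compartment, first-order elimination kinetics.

3.29 h

k = ln(C₁/C₂) / (t₂ − t₁) = ln(115/15.2) / (12.3 − 2.69)
  = 2.024 / 9.610 = 0.2106 h⁻¹
t½ = ln2 / k = 0.693147 / 0.2106 = 3.291 h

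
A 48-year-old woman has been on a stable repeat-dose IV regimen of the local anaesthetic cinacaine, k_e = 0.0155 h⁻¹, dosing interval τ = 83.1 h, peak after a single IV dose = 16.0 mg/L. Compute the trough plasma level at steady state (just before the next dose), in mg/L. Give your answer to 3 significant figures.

e^(−kτ) = e^(−0.01550 × 83.1) = 0.2758
Accumulation ratio R = 1 / (1 − e^(−kτ)) = 1 / (1 − 0.2758) = 1.381
Steady-state trough = C₀ × R × e^(−kτ) = 16.0 × 1.381 × 0.2758 = 6.094 mg/L

6.09 mg/L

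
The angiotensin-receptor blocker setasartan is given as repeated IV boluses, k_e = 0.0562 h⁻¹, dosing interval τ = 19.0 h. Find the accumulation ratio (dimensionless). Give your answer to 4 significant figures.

1.524

e^(−kτ) = e^(−0.05620 × 19.0) = 0.3438
Accumulation ratio R = 1 / (1 − e^(−kτ)) = 1 / (1 − 0.3438) = 1.524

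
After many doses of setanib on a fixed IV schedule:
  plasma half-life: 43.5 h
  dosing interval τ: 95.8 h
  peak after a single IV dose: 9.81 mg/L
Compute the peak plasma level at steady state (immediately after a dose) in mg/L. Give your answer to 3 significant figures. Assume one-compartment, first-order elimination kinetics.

12.5 mg/L

k = ln2 / t½ = 0.693147 / 43.5 = 0.01593 h⁻¹
e^(−kτ) = e^(−0.01593 × 95.8) = 0.2174
Accumulation ratio R = 1 / (1 − e^(−kτ)) = 1 / (1 − 0.2174) = 1.278
Steady-state peak = C₀ × R = 9.81 × 1.278 = 12.54 mg/L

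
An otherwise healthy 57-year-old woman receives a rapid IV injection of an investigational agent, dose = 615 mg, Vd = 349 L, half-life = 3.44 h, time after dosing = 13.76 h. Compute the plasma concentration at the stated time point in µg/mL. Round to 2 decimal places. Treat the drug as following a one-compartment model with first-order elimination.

0.11 µg/mL

C₀ = Dose / Vd = 615.0 / 349 = 1.762 mg/L
k = ln2 / t½ = 0.693147 / 3.44 = 0.2015 h⁻¹
t / t½ = 13.76 / 3.44 = 4 half-lives
C = C₀ × (1/2)^4 = 1.762 × 0.06250 = 0.1101 mg/L
(0.1101 mg/L = 0.1101 µg/mL)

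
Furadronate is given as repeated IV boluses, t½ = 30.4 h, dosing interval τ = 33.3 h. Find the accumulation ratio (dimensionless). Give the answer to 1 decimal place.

k = ln2 / t½ = 0.693147 / 30.4 = 0.02280 h⁻¹
e^(−kτ) = e^(−0.02280 × 33.3) = 0.4680
Accumulation ratio R = 1 / (1 − e^(−kτ)) = 1 / (1 − 0.4680) = 1.880

1.9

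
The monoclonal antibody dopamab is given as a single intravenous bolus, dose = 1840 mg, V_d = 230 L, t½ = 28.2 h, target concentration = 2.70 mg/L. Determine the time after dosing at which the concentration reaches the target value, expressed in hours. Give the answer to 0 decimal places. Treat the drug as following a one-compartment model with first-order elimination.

C₀ = Dose / Vd = 1840 / 230 = 8.000 mg/L
k = ln2 / t½ = 0.693147 / 28.2 = 0.02458 h⁻¹
t = ln(C₀ / C) / k = ln(8.000 / 2.70) / 0.02458
  = ln(2.963) / 0.02458 = 1.086 / 0.02458 = 44.18 h

44 h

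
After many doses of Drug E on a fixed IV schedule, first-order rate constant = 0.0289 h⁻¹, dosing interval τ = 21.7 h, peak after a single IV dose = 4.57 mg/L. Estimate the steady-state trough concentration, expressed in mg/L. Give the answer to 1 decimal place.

5.2 mg/L

e^(−kτ) = e^(−0.02890 × 21.7) = 0.5341
Accumulation ratio R = 1 / (1 − e^(−kτ)) = 1 / (1 − 0.5341) = 2.146
Steady-state trough = C₀ × R × e^(−kτ) = 4.57 × 2.146 × 0.5341 = 5.238 mg/L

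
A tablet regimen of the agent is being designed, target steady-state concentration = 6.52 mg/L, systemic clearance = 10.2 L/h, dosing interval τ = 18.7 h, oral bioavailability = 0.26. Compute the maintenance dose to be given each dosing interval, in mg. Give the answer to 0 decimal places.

At steady state, F × (Dose/τ) = Css × CL.
Dose = Css × CL × τ / F = 6.52 × 10.20 × 18.7 / 0.26 = 4783 mg

4783 mg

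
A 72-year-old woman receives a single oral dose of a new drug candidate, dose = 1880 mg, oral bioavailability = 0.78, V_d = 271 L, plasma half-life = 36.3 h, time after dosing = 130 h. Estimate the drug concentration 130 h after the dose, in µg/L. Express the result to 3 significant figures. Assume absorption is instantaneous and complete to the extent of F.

Amount reaching circulation = F × Dose = 0.78 × 1880 = 1466 mg
C₀ = F·Dose / Vd = 1466 / 271 = 5.410 mg/L
k = ln2 / t½ = 0.693147 / 36.3 = 0.01909 h⁻¹
C = C₀ · e^(−k·t) = 5.410 × e^(−0.01909 × 130)
  = 5.410 × 0.08360 = 0.4523 mg/L
Convert: 0.4523 mg/L × 1000 = 452.3 µg/L

452 µg/L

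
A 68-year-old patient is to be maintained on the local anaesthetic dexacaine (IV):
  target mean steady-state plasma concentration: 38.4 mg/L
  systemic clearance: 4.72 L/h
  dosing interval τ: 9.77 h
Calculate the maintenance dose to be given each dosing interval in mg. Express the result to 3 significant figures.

1770 mg

At steady state, Dose/τ = Css × CL.
Dose = Css × CL × τ = 38.4 × 4.720 × 9.77 = 1771 mg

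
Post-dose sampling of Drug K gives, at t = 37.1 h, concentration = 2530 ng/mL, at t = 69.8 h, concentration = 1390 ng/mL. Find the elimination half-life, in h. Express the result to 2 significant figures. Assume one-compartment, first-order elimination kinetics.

38 h

k = ln(C₁/C₂) / (t₂ − t₁) = ln(2530/1390) / (69.8 − 37.1)
  = 0.5989 / 32.70 = 0.01831 h⁻¹
t½ = ln2 / k = 0.693147 / 0.01831 = 37.86 h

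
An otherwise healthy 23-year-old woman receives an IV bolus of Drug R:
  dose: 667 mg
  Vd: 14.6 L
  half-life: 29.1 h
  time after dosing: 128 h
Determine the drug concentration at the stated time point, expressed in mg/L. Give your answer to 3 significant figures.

C₀ = Dose / Vd = 667.0 / 14.6 = 45.68 mg/L
k = ln2 / t½ = 0.693147 / 29.1 = 0.02382 h⁻¹
C = C₀ · e^(−k·t) = 45.68 × e^(−0.02382 × 128)
  = 45.68 × 0.04741 = 2.166 mg/L

2.17 mg/L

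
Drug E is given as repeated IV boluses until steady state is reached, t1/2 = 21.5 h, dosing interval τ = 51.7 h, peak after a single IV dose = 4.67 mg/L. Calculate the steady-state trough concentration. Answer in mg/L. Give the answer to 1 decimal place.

k = ln2 / t½ = 0.693147 / 21.5 = 0.03224 h⁻¹
e^(−kτ) = e^(−0.03224 × 51.7) = 0.1888
Accumulation ratio R = 1 / (1 − e^(−kτ)) = 1 / (1 − 0.1888) = 1.233
Steady-state trough = C₀ × R × e^(−kτ) = 4.67 × 1.233 × 0.1888 = 1.087 mg/L

1.1 mg/L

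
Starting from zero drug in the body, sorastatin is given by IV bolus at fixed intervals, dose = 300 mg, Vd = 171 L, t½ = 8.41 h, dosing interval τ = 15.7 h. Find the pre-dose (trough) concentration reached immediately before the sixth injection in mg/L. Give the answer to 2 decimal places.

0.66 mg/L

C₀ per dose = Dose / Vd = 300 / 171 = 1.754 mg/L
k = ln2 / t½ = 0.693147 / 8.41 = 0.08242 h⁻¹
Fraction remaining after one interval: r = e^(−kτ) = e^(−0.08242 × 15.7) = 0.2742
Before dose 6, 5 doses have been given (aged 1τ, 2τ, 3τ, 4τ, 5τ).
C_trough = C₀ × (r + r² + … + r^5) = C₀ × r(1−r^5)/(1−r)
        = 1.754 × 0.2742 × (1 − 0.001550) / (1 − 0.2742) = 0.6616 mg/L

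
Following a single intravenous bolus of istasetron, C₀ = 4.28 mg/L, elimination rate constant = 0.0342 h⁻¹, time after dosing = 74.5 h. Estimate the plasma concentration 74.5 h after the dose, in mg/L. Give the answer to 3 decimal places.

C = C₀ · e^(−k·t) = 4.280 × e^(−0.03420 × 74.5)
  = 4.280 × 0.07825 = 0.3349 mg/L

0.335 mg/L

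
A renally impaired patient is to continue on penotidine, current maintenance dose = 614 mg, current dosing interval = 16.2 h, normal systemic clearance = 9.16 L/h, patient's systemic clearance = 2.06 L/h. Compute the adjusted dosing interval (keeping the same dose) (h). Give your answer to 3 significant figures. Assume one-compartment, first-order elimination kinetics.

72.0 h

To keep the same average steady-state level, dosing rate must scale with clearance.
CL ratio = 2.06 / 9.16 = 0.2249
New interval (same dose) = 16.2 / 0.2249 = 72.03 h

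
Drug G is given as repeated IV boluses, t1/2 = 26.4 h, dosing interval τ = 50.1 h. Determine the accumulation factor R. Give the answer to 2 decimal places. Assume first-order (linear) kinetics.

k = ln2 / t½ = 0.693147 / 26.4 = 0.02626 h⁻¹
e^(−kτ) = e^(−0.02626 × 50.1) = 0.2683
Accumulation ratio R = 1 / (1 − e^(−kτ)) = 1 / (1 − 0.2683) = 1.367

1.37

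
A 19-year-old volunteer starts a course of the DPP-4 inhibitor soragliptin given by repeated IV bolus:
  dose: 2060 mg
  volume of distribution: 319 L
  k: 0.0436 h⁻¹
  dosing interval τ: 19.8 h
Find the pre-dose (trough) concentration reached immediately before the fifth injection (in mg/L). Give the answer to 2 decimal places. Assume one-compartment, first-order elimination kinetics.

4.56 mg/L

C₀ per dose = Dose / Vd = 2060 / 319 = 6.458 mg/L
Fraction remaining after one interval: r = e^(−kτ) = e^(−0.04360 × 19.8) = 0.4218
Before dose 5, 4 doses have been given (aged 1τ, 2τ, 3τ, 4τ).
C_trough = C₀ × (r + r² + … + r^4) = C₀ × r(1−r^4)/(1−r)
        = 6.458 × 0.4218 × (1 − 0.03165) / (1 − 0.4218) = 4.562 mg/L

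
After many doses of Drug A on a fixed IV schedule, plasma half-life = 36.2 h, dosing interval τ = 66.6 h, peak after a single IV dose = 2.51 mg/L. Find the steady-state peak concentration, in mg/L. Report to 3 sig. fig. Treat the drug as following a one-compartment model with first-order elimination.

k = ln2 / t½ = 0.693147 / 36.2 = 0.01915 h⁻¹
e^(−kτ) = e^(−0.01915 × 66.6) = 0.2793
Accumulation ratio R = 1 / (1 − e^(−kτ)) = 1 / (1 − 0.2793) = 1.388
Steady-state peak = C₀ × R = 2.51 × 1.388 = 3.484 mg/L

3.48 mg/L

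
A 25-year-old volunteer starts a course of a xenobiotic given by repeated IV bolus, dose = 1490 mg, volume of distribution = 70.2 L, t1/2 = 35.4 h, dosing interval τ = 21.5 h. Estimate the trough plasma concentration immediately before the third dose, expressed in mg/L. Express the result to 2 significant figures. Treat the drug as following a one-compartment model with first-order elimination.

23 mg/L

C₀ per dose = Dose / Vd = 1490 / 70.2 = 21.23 mg/L
k = ln2 / t½ = 0.693147 / 35.4 = 0.01958 h⁻¹
Fraction remaining after one interval: r = e^(−kτ) = e^(−0.01958 × 21.5) = 0.6564
Before dose 3, 2 doses have been given (aged 1τ, 2τ).
C_trough = C₀ × (r + r²) = 21.23 × (0.6564 + 0.4309) = 23.08 mg/L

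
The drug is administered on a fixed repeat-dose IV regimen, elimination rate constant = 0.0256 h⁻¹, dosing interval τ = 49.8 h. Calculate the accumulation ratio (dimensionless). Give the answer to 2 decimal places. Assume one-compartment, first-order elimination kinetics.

e^(−kτ) = e^(−0.02560 × 49.8) = 0.2795
Accumulation ratio R = 1 / (1 − e^(−kτ)) = 1 / (1 − 0.2795) = 1.388

1.39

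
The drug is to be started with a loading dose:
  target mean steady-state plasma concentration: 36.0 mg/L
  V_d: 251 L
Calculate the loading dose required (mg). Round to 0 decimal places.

LD = Css × Vd = 36.0 × 251 = 9036 mg

9036 mg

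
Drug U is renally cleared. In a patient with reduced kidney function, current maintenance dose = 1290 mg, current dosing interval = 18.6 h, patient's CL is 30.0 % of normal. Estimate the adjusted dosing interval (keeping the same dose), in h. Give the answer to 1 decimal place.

To keep the same average steady-state level, dosing rate must scale with clearance.
CL ratio = 30.0 / 100 = 0.3000
New interval (same dose) = 18.6 / 0.3000 = 62.00 h

62.0 h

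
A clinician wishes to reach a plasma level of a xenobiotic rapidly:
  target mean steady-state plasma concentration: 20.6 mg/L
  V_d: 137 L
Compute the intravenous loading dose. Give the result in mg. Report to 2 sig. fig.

2800 mg

LD = Css × Vd = 20.6 × 137 = 2822 mg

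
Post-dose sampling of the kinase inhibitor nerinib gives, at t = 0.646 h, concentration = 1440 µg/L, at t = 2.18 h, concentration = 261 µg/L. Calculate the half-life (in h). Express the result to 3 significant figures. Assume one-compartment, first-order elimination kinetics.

k = ln(C₁/C₂) / (t₂ − t₁) = ln(1440/261) / (2.18 − 0.646)
  = 1.708 / 1.534 = 1.113 h⁻¹
t½ = ln2 / k = 0.693147 / 1.113 = 0.6228 h

0.623 h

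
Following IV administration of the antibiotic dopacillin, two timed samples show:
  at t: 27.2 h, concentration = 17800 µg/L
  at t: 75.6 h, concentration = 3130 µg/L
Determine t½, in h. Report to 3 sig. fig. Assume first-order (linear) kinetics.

19.3 h

k = ln(C₁/C₂) / (t₂ − t₁) = ln(17800/3130) / (75.6 − 27.2)
  = 1.738 / 48.40 = 0.03591 h⁻¹
t½ = ln2 / k = 0.693147 / 0.03591 = 19.30 h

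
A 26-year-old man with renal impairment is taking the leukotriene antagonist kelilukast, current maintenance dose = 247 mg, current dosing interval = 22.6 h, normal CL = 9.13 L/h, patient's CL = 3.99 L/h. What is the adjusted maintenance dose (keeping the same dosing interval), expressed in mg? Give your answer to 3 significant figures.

108 mg

To keep the same average steady-state level, dosing rate must scale with clearance.
CL ratio = 3.99 / 9.13 = 0.4370
New dose (same interval) = 247 × 0.4370 = 107.9 mg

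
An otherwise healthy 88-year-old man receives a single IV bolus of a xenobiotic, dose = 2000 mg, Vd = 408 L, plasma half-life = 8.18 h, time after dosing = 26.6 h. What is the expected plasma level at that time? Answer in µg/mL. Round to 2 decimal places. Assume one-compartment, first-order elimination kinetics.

C₀ = Dose / Vd = 2000 / 408 = 4.902 mg/L
k = ln2 / t½ = 0.693147 / 8.18 = 0.08474 h⁻¹
C = C₀ · e^(−k·t) = 4.902 × e^(−0.08474 × 26.6)
  = 4.902 × 0.1050 = 0.5147 mg/L
(0.5147 mg/L = 0.5147 µg/mL)

0.51 µg/mL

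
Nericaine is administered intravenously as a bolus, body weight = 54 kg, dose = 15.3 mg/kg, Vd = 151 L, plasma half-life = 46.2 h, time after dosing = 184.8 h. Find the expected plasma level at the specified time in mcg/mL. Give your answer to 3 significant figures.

Total dose = 15.3 × 54 = 826.2 mg
C₀ = Dose / Vd = 826.2 / 151 = 5.472 mg/L
k = ln2 / t½ = 0.693147 / 46.2 = 0.01500 h⁻¹
t / t½ = 184.8 / 46.2 = 4 half-lives
C = C₀ × (1/2)^4 = 5.472 × 0.06250 = 0.3420 mg/L
(0.3420 mg/L = 0.3420 mcg/mL)

0.342 mcg/mL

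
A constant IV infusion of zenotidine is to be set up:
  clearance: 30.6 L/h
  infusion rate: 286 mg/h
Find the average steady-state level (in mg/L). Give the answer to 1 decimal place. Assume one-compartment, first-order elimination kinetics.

At steady state Css = R₀ / CL = 286 / 30.60 = 9.346 mg/L

9.3 mg/L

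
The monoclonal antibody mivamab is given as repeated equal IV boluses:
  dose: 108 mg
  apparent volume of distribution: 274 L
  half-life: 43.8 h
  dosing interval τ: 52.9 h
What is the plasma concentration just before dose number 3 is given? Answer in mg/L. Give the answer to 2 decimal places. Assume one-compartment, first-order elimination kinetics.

0.24 mg/L

C₀ per dose = Dose / Vd = 108 / 274 = 0.3942 mg/L
k = ln2 / t½ = 0.693147 / 43.8 = 0.01583 h⁻¹
Fraction remaining after one interval: r = e^(−kτ) = e^(−0.01583 × 52.9) = 0.4328
Before dose 3, 2 doses have been given (aged 1τ, 2τ).
C_trough = C₀ × (r + r²) = 0.3942 × (0.4328 + 0.1873) = 0.2444 mg/L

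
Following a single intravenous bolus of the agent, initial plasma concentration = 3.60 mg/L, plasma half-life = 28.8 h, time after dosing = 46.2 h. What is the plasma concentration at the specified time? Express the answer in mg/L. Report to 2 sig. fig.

k = ln2 / t½ = 0.693147 / 28.8 = 0.02407 h⁻¹
C = C₀ · e^(−k·t) = 3.600 × e^(−0.02407 × 46.2)
  = 3.600 × 0.3289 = 1.184 mg/L

1.2 mg/L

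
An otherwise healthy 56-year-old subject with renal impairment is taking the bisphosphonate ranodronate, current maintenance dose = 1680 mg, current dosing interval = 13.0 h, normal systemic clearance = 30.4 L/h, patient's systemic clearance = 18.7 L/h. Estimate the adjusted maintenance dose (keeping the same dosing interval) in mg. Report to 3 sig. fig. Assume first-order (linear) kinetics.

To keep the same average steady-state level, dosing rate must scale with clearance.
CL ratio = 18.7 / 30.4 = 0.6151
New dose (same interval) = 1680 × 0.6151 = 1033 mg

1030 mg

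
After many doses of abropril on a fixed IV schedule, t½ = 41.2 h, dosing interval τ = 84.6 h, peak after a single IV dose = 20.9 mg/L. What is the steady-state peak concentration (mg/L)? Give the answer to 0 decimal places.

k = ln2 / t½ = 0.693147 / 41.2 = 0.01682 h⁻¹
e^(−kτ) = e^(−0.01682 × 84.6) = 0.2410
Accumulation ratio R = 1 / (1 − e^(−kτ)) = 1 / (1 − 0.2410) = 1.318
Steady-state peak = C₀ × R = 20.9 × 1.318 = 27.55 mg/L

28 mg/L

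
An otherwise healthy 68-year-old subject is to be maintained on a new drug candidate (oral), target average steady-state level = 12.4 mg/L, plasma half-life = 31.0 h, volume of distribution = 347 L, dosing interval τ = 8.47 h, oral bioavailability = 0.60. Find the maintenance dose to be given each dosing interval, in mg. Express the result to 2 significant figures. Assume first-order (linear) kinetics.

k = ln2 / t½ = 0.693147 / 31.0 = 0.02236 h⁻¹
CL = k × Vd = 0.02236 × 347 = 7.759 L/h
At steady state, F × (Dose/τ) = Css × CL.
Dose = Css × CL × τ / F = 12.4 × 7.759 × 8.47 / 0.60 = 1358 mg

1400 mg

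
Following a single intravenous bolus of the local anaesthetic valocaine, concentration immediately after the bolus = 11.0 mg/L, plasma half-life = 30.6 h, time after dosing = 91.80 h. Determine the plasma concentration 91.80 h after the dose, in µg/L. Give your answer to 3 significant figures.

k = ln2 / t½ = 0.693147 / 30.6 = 0.02265 h⁻¹
t / t½ = 91.80 / 30.6 = 3 half-lives
C = C₀ × (1/2)^3 = 11.00 × 0.1250 = 1.375 mg/L
Convert: 1.375 mg/L × 1000 = 1375 µg/L

1380 µg/L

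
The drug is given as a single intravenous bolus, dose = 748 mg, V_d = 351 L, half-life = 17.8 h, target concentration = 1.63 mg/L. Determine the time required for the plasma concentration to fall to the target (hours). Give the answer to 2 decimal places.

6.88 h

C₀ = Dose / Vd = 748.0 / 351 = 2.131 mg/L
k = ln2 / t½ = 0.693147 / 17.8 = 0.03894 h⁻¹
t = ln(C₀ / C) / k = ln(2.131 / 1.63) / 0.03894
  = ln(1.307) / 0.03894 = 0.2677 / 0.03894 = 6.875 h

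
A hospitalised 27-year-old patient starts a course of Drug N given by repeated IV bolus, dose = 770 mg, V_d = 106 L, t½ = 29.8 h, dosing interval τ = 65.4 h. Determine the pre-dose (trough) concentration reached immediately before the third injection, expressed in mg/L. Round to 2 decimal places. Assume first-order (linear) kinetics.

1.93 mg/L

C₀ per dose = Dose / Vd = 770 / 106 = 7.264 mg/L
k = ln2 / t½ = 0.693147 / 29.8 = 0.02326 h⁻¹
Fraction remaining after one interval: r = e^(−kτ) = e^(−0.02326 × 65.4) = 0.2184
Before dose 3, 2 doses have been given (aged 1τ, 2τ).
C_trough = C₀ × (r + r²) = 7.264 × (0.2184 + 0.04770) = 1.933 mg/L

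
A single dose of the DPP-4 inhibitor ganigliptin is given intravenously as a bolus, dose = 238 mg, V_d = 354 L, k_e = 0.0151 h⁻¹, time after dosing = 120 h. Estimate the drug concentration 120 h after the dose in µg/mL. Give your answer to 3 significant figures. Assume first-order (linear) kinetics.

0.110 µg/mL

C₀ = Dose / Vd = 238.0 / 354 = 0.6723 mg/L
C = C₀ · e^(−k·t) = 0.6723 × e^(−0.01510 × 120)
  = 0.6723 × 0.1633 = 0.1098 mg/L
(0.1098 mg/L = 0.1098 µg/mL)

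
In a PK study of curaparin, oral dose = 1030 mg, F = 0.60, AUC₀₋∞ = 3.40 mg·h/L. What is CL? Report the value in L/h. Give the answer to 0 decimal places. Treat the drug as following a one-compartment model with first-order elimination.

CL = F·Dose / AUC = 0.60 × 1030 / 3.40 = 181.8 L/h

182 L/h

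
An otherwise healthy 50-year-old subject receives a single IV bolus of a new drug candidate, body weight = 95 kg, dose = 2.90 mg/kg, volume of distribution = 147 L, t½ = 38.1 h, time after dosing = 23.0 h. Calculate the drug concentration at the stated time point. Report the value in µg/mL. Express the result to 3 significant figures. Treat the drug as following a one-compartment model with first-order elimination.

1.23 µg/mL

Total dose = 2.90 × 95 = 275.5 mg
C₀ = Dose / Vd = 275.5 / 147 = 1.874 mg/L
k = ln2 / t½ = 0.693147 / 38.1 = 0.01819 h⁻¹
C = C₀ · e^(−k·t) = 1.874 × e^(−0.01819 × 23.0)
  = 1.874 × 0.6581 = 1.233 mg/L
(1.233 mg/L = 1.233 µg/mL)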